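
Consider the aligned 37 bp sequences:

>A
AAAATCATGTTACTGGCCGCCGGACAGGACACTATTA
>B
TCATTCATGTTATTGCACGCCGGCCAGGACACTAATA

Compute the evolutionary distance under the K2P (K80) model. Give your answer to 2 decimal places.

Of 37 sites, 1 differences are transitions and 7 are transversions, so P = 1/37 ≈ 0.027027 and Q = 7/37 ≈ 0.189189.
Under the Kimura two-parameter model, d = −½ ln(1 − 2P − Q) − ¼ ln(1 − 2Q).
1 − 2P − Q = 0.756757, giving −½ ln(0.756757) = 0.139357.
1 − 2Q = 0.621622, giving −¼ ln(0.621622) = 0.118856.
d = 0.139357 + 0.118856 = 0.258213.

0.26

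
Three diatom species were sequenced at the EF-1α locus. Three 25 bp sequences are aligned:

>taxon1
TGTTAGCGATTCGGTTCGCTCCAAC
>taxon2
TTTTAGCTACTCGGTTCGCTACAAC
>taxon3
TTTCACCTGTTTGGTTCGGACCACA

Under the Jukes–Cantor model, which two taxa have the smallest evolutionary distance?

taxon1 and taxon2

taxon1–taxon2: 4/25 differ, p = 0.160, d = 0.180.
taxon1–taxon3: 10/25 differ, p = 0.400, d = 0.572.
taxon2–taxon3: 10/25 differ, p = 0.400, d = 0.572.
The smallest distance is between taxon1 and taxon2.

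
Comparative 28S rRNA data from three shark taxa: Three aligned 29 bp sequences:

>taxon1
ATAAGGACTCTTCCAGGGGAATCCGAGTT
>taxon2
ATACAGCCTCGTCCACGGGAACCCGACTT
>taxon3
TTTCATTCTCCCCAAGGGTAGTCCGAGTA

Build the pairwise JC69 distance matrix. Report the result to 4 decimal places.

d(taxon1,taxon2) = 0.2913, d(taxon1,taxon3) = 0.6018, d(taxon2,taxon3) = 0.6829

taxon1–taxon2: 7/29 sites differ → p ≈ 0.241379, d = −0.75 ln(1 − 0.321839) = 0.291278 ≈ 0.2913.
taxon1–taxon3: 12/29 sites differ → p ≈ 0.413793, d = −0.75 ln(1 − 0.551724) = 0.601760 ≈ 0.6018.
taxon2–taxon3: 13/29 sites differ → p ≈ 0.448276, d = −0.75 ln(1 − 0.597701) = 0.682920 ≈ 0.6829.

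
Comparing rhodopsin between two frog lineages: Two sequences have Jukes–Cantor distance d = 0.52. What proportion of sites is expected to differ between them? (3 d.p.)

0.375

p = (3/4)(1 − e^(−4d/3)) = 0.75 × (1 − e^(-0.693333)) = 0.75 × (1 − 0.499907) = 0.375070.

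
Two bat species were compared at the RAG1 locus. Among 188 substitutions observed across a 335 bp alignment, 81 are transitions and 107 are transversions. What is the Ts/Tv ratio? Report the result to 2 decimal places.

R = 81/107 = 0.757009… ≈ 0.76 (to 2 d.p.).

0.76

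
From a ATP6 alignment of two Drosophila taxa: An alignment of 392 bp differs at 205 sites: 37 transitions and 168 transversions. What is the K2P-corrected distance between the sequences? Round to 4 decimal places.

P = 37/392 ≈ 0.094388 and Q = 168/392 ≈ 0.428571.
Under the Kimura two-parameter model, d = −½ ln(1 − 2P − Q) − ¼ ln(1 − 2Q).
1 − 2P − Q = 0.382653, giving −½ ln(0.382653) = 0.480313.
1 − 2Q = 0.142858, giving −¼ ln(0.142858) = 0.486476.
d = 0.480313 + 0.486476 = 0.966789.

0.9668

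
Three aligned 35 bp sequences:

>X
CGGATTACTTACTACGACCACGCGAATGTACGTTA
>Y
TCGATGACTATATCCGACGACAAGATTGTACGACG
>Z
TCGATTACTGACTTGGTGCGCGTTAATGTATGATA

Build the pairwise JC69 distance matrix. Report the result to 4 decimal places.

d(X,Y) = 0.5716, d(X,Z) = 0.4582, d(Y,Z) = 0.7823

X–Y: 14/35 sites differ → p = 0.4, d = −0.75 ln(1 − 0.533333) = 0.571605 ≈ 0.5716.
X–Z: 12/35 sites differ → p ≈ 0.342857, d = −0.75 ln(1 − 0.457143) = 0.458182 ≈ 0.4582.
Y–Z: 17/35 sites differ → p ≈ 0.485714, d = −0.75 ln(1 − 0.647619) = 0.782282 ≈ 0.7823.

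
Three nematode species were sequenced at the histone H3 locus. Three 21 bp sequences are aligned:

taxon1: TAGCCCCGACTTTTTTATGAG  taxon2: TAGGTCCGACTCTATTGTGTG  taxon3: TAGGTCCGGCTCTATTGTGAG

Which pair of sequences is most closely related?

taxon1–taxon2: 6/21 differ, p = 0.286, d = 0.360.
taxon1–taxon3: 6/21 differ, p = 0.286, d = 0.360.
taxon2–taxon3: 2/21 differ, p = 0.095, d = 0.102.
The smallest distance is between taxon2 and taxon3.

taxon2 and taxon3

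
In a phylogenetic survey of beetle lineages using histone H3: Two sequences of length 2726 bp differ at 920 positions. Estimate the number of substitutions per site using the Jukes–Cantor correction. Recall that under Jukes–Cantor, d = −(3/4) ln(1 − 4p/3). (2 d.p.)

0.45

p = 920/2726 ≈ 0.337491.
d = −(3/4) ln(1 − 4p/3) = −0.75 ln(1 − 0.449988) = −0.75 ln(0.550012)
  = −0.75 × (-0.597815) = 0.448361 substitutions/site.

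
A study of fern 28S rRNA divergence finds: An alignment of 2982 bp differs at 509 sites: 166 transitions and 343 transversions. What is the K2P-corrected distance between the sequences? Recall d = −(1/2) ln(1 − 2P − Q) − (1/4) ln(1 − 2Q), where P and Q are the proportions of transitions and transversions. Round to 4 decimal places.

P = 166/2982 ≈ 0.055667 and Q = 343/2982 ≈ 0.115023.
Under the Kimura two-parameter model, d = −½ ln(1 − 2P − Q) − ¼ ln(1 − 2Q).
1 − 2P − Q = 0.773643, giving −½ ln(0.773643) = 0.128322.
1 − 2Q = 0.769954, giving −¼ ln(0.769954) = 0.065356.
d = 0.128322 + 0.065356 = 0.193678.

0.1937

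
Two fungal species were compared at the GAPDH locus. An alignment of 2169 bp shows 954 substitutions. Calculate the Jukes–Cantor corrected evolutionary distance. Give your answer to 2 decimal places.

p = 954/2169 ≈ 0.439834.
d = −(3/4) ln(1 − 4p/3) = −0.75 ln(1 − 0.586445) = −0.75 ln(0.413555)
  = −0.75 × (-0.882965) = 0.662224 substitutions/site.

0.66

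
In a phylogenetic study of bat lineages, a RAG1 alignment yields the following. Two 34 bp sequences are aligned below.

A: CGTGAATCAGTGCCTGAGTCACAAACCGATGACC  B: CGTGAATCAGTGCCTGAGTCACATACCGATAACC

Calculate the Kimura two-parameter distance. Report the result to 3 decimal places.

0.061

Of 34 sites, 1 differences are transitions and 1 are transversions, so P = 1/34 ≈ 0.029412 and Q = 1/34 ≈ 0.029412.
Under the Kimura two-parameter model, d = −½ ln(1 − 2P − Q) − ¼ ln(1 − 2Q).
1 − 2P − Q = 0.911764, giving −½ ln(0.911764) = 0.046187.
1 − 2Q = 0.941176, giving −¼ ln(0.941176) = 0.015156.
d = 0.046187 + 0.015156 = 0.061343.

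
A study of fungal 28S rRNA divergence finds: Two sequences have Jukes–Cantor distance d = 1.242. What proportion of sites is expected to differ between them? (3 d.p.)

0.607

p = (3/4)(1 − e^(−4d/3)) = 0.75 × (1 − e^(-1.656)) = 0.75 × (1 − 0.190901) = 0.606824.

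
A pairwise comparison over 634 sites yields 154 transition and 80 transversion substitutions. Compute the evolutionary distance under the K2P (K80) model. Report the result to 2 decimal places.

0.55

P = 154/634 ≈ 0.242902 and Q = 80/634 ≈ 0.126183.
Under the Kimura two-parameter model, d = −½ ln(1 − 2P − Q) − ¼ ln(1 − 2Q).
1 − 2P − Q = 0.388013, giving −½ ln(0.388013) = 0.473358.
1 − 2Q = 0.747634, giving −¼ ln(0.747634) = 0.072710.
d = 0.473358 + 0.072710 = 0.546068.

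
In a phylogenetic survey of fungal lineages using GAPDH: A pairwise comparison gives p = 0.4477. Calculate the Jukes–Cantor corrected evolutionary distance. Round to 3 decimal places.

0.681

d = −(3/4) ln(1 − 4p/3) = −0.75 ln(1 − 0.596933) = −0.75 ln(0.403067)
  = −0.75 × (-0.908652) = 0.681489 substitutions/site.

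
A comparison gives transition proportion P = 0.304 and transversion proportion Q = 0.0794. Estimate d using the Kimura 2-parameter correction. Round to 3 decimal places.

Under the Kimura two-parameter model, d = −½ ln(1 − 2P − Q) − ¼ ln(1 − 2Q).
1 − 2P − Q = 0.3126, giving −½ ln(0.3126) = 0.581415.
1 − 2Q = 0.8412, giving −¼ ln(0.8412) = 0.043231.
d = 0.581415 + 0.043231 = 0.624646.

0.625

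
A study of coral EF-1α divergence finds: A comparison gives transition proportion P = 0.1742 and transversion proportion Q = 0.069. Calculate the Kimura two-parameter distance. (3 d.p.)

0.307

Under the Kimura two-parameter model, d = −½ ln(1 − 2P − Q) − ¼ ln(1 − 2Q).
1 − 2P − Q = 0.5826, giving −½ ln(0.5826) = 0.270127.
1 − 2Q = 0.862, giving −¼ ln(0.862) = 0.037125.
d = 0.270127 + 0.037125 = 0.307252.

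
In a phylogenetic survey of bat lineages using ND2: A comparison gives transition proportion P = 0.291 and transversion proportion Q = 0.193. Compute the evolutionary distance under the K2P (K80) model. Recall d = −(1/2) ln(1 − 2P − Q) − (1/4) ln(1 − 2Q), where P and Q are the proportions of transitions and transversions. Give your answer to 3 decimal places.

0.868

Under the Kimura two-parameter model, d = −½ ln(1 − 2P − Q) − ¼ ln(1 − 2Q).
1 − 2P − Q = 0.225, giving −½ ln(0.225) = 0.745827.
1 − 2Q = 0.614, giving −¼ ln(0.614) = 0.121940.
d = 0.745827 + 0.121940 = 0.867767.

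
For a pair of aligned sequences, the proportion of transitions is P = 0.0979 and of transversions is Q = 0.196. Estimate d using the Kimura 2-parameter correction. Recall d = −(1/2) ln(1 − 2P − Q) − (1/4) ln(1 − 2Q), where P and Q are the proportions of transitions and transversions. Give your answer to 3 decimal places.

0.373

Under the Kimura two-parameter model, d = −½ ln(1 − 2P − Q) − ¼ ln(1 − 2Q).
1 − 2P − Q = 0.6082, giving −½ ln(0.6082) = 0.248626.
1 − 2Q = 0.608, giving −¼ ln(0.608) = 0.124395.
d = 0.248626 + 0.124395 = 0.373021.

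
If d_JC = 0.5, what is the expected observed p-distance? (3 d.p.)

0.365

p = (3/4)(1 − e^(−4d/3)) = 0.75 × (1 − e^(-0.666667)) = 0.75 × (1 − 0.513417) = 0.364937.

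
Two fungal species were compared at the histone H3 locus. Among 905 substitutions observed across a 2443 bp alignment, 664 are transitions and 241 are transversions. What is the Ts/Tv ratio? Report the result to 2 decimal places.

R = 664/241 = 2.755186… ≈ 2.76 (to 2 d.p.).

2.76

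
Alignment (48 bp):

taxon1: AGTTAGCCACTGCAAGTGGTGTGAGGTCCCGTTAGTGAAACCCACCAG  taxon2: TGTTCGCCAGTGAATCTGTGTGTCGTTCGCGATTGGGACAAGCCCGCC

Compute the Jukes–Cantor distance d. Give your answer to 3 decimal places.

The sequences differ at 24 of 48 sites, so p = 24/48 = 0.5.
d = −(3/4) ln(1 − 4p/3) = −0.75 ln(1 − 0.666667) = −0.75 ln(0.333333)
  = −0.75 × (-1.098613) = 0.823960 substitutions/site.

0.824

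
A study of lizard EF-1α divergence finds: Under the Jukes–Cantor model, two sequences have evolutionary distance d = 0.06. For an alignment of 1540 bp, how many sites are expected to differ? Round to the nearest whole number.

89

Invert JC69: p = (3/4)(1 − e^(−4d/3)) = 0.75 × (1 − e^(-0.08)) = 0.75 × (1 − 0.923116) = 0.057663.
Expected differing sites = pL ≈ 0.057663 × 1540 = 88.80102 ≈ 89.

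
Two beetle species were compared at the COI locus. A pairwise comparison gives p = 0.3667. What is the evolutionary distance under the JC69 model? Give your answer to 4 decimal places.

0.5034

d = −(3/4) ln(1 − 4p/3) = −0.75 ln(1 − 0.488933) = −0.75 ln(0.511067)
  = −0.75 × (-0.671255) = 0.503441 substitutions/site.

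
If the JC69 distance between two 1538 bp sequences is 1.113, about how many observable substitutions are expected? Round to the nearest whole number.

Invert JC69: p = (3/4)(1 − e^(−4d/3)) = 0.75 × (1 − e^(-1.484)) = 0.75 × (1 − 0.226729) = 0.579953.
Expected differing sites = pL ≈ 0.579953 × 1538 = 891.967714 ≈ 892.

892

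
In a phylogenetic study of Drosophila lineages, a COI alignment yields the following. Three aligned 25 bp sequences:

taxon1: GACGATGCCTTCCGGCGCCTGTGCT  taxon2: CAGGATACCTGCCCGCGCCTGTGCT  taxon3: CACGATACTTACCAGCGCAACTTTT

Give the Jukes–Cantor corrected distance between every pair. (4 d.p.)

taxon1–taxon2: 5/25 sites differ → p = 0.2, d = −0.75 ln(1 − 0.266667) = 0.232617 ≈ 0.2326.
taxon1–taxon3: 10/25 sites differ → p = 0.4, d = −0.75 ln(1 − 0.533333) = 0.571605 ≈ 0.5716.
taxon2–taxon3: 9/25 sites differ → p = 0.36, d = −0.75 ln(1 − 0.48) = 0.490445 ≈ 0.4904.

d(taxon1,taxon2) = 0.2326, d(taxon1,taxon3) = 0.5716, d(taxon2,taxon3) = 0.4904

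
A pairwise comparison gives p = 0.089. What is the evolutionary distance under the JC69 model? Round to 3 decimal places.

0.095

d = −(3/4) ln(1 − 4p/3) = −0.75 ln(1 − 0.118667) = −0.75 ln(0.881333)
  = −0.75 × (-0.126320) = 0.094740 substitutions/site.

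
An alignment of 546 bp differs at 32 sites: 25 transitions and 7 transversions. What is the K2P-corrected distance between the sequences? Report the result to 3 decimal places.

P = 25/546 ≈ 0.045788 and Q = 7/546 ≈ 0.012821.
Under the Kimura two-parameter model, d = −½ ln(1 − 2P − Q) − ¼ ln(1 − 2Q).
1 − 2P − Q = 0.895603, giving −½ ln(0.895603) = 0.055129.
1 − 2Q = 0.974358, giving −¼ ln(0.974358) = 0.006494.
d = 0.055129 + 0.006494 = 0.061623.

0.062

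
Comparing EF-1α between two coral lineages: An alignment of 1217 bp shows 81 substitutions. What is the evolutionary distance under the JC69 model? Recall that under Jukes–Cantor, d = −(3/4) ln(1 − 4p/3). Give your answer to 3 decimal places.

0.070

p = 81/1217 ≈ 0.066557.
d = −(3/4) ln(1 − 4p/3) = −0.75 ln(1 − 0.088743) = −0.75 ln(0.911257)
  = −0.75 × (-0.092930) = 0.069698 substitutions/site.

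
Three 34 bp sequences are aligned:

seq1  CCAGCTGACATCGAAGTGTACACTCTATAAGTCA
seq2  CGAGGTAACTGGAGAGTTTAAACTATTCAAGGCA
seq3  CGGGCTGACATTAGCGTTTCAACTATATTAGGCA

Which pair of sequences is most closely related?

seq2 and seq3

seq1–seq2: 14/34 differ, p = 0.412, d = 0.597.
seq1–seq3: 12/34 differ, p = 0.353, d = 0.477.
seq2–seq3: 11/34 differ, p = 0.324, d = 0.423.
The smallest distance is between seq2 and seq3.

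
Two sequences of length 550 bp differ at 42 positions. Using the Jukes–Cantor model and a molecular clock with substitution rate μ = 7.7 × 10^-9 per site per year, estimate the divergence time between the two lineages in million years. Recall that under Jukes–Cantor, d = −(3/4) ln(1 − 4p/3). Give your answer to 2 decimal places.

5.23

p = 42/550 ≈ 0.076364.
d = −(3/4) ln(1 − 4p/3) = −0.75 ln(1 − 0.101819) = −0.75 ln(0.898181)
  = −0.75 × (-0.107384) = 0.080538 substitutions/site.
Under a molecular clock d = 2μt, so t = d/(2μ) = 0.080538 / (2 × 7.7 × 10^-9) = 5.23 million years.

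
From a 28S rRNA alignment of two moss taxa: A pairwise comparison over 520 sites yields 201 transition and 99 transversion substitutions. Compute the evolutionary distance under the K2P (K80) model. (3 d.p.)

1.775

P = 201/520 ≈ 0.386538 and Q = 99/520 ≈ 0.190385.
Under the Kimura two-parameter model, d = −½ ln(1 − 2P − Q) − ¼ ln(1 − 2Q).
1 − 2P − Q = 0.036539, giving −½ ln(0.036539) = 1.654688.
1 − 2Q = 0.61923, giving −¼ ln(0.61923) = 0.119820.
d = 1.654688 + 0.119820 = 1.774508.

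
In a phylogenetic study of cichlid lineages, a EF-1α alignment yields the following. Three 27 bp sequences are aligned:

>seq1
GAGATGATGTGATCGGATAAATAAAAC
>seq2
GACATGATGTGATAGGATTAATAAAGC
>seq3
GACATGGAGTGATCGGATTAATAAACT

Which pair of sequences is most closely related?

seq1–seq2: 4/27 differ, p = 0.148, d = 0.165.
seq1–seq3: 6/27 differ, p = 0.222, d = 0.264.
seq2–seq3: 5/27 differ, p = 0.185, d = 0.213.
The smallest distance is between seq1 and seq2.

seq1 and seq2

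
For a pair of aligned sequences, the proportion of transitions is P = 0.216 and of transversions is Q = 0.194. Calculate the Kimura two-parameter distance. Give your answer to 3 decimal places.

Under the Kimura two-parameter model, d = −½ ln(1 − 2P − Q) − ¼ ln(1 − 2Q).
1 − 2P − Q = 0.374, giving −½ ln(0.374) = 0.491750.
1 − 2Q = 0.612, giving −¼ ln(0.612) = 0.122756.
d = 0.491750 + 0.122756 = 0.614506.

0.615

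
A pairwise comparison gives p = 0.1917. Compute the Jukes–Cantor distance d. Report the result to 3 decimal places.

d = −(3/4) ln(1 − 4p/3) = −0.75 ln(1 − 0.2556) = −0.75 ln(0.7444)
  = −0.75 × (-0.295177) = 0.221383 substitutions/site.

0.221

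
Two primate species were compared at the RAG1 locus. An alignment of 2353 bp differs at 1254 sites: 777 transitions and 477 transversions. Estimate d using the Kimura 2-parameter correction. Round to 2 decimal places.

1.12

P = 777/2353 ≈ 0.330217 and Q = 477/2353 ≈ 0.20272.
Under the Kimura two-parameter model, d = −½ ln(1 − 2P − Q) − ¼ ln(1 − 2Q).
1 − 2P − Q = 0.136846, giving −½ ln(0.136846) = 0.994450.
1 − 2Q = 0.59456, giving −¼ ln(0.59456) = 0.129983.
d = 0.994450 + 0.129983 = 1.124433.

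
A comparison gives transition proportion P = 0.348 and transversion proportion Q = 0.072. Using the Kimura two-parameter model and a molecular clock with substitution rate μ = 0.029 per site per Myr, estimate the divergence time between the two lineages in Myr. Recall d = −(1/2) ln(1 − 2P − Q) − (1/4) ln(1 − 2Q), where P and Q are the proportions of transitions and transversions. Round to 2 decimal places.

13.27

Under the Kimura two-parameter model, d = −½ ln(1 − 2P − Q) − ¼ ln(1 − 2Q).
1 − 2P − Q = 0.232, giving −½ ln(0.232) = 0.730509.
1 − 2Q = 0.856, giving −¼ ln(0.856) = 0.038871.
d = 0.730509 + 0.038871 = 0.769380.
Under a molecular clock d = 2μt, so t = d/(2μ) = 0.769380 / (2 × 0.029) = 13.27 Myr.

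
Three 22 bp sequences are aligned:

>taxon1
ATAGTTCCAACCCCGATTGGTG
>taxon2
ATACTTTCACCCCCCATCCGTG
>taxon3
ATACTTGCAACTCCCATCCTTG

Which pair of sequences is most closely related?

taxon1–taxon2: 6/22 differ, p = 0.273, d = 0.339.
taxon1–taxon3: 7/22 differ, p = 0.318, d = 0.414.
taxon2–taxon3: 4/22 differ, p = 0.182, d = 0.208.
The smallest distance is between taxon2 and taxon3.

taxon2 and taxon3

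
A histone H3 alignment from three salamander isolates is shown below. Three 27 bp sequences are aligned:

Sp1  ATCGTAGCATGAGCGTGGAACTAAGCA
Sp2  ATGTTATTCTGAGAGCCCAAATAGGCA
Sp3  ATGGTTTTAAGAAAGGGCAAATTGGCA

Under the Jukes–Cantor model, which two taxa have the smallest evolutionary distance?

Sp2 and Sp3

Sp1–Sp2: 11/27 differ, p = 0.407, d = 0.588.
Sp1–Sp3: 12/27 differ, p = 0.444, d = 0.673.
Sp2–Sp3: 8/27 differ, p = 0.296, d = 0.377.
The smallest distance is between Sp2 and Sp3.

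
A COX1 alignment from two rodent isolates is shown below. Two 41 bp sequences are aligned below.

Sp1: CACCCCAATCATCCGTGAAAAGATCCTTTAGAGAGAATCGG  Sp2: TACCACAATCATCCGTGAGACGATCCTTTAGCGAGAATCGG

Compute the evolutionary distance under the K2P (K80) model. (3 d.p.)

Of 41 sites, 2 differences are transitions and 3 are transversions, so P = 2/41 ≈ 0.04878 and Q = 3/41 ≈ 0.073171.
Under the Kimura two-parameter model, d = −½ ln(1 − 2P − Q) − ¼ ln(1 − 2Q).
1 − 2P − Q = 0.829269, giving −½ ln(0.829269) = 0.093605.
1 − 2Q = 0.853658, giving −¼ ln(0.853658) = 0.039556.
d = 0.093605 + 0.039556 = 0.133161.

0.133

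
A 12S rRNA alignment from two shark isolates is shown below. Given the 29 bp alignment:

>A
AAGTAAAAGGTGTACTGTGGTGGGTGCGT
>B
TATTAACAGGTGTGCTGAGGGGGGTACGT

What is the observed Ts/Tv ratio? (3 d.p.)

0.400

Transitions are A↔G and C↔T; transversions are all other mismatches.
Transitions: 2. Transversions: 5.
R = 2/5 = 0.400.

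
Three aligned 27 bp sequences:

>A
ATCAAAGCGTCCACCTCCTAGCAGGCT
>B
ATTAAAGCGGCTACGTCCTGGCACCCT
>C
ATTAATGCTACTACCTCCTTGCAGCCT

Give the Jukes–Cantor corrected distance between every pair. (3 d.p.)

A–B: 7/27 sites differ → p ≈ 0.259259, d = −0.75 ln(1 − 0.345679) = 0.318118 ≈ 0.318.
A–C: 7/27 sites differ → p ≈ 0.259259, d = −0.75 ln(1 − 0.345679) = 0.318118 ≈ 0.318.
B–C: 6/27 sites differ → p ≈ 0.222222, d = −0.75 ln(1 − 0.296296) = 0.263548 ≈ 0.264.

d(A,B) = 0.318, d(A,C) = 0.318, d(B,C) = 0.264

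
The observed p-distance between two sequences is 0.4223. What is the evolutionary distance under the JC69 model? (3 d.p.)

0.621

d = −(3/4) ln(1 − 4p/3) = −0.75 ln(1 − 0.563067) = −0.75 ln(0.436933)
  = −0.75 × (-0.827975) = 0.620981 substitutions/site.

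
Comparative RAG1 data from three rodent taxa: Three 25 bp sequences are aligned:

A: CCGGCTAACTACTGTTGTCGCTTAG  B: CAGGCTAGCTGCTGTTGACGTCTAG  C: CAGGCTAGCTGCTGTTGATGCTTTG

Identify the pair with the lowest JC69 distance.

B and C

A–B: 6/25 differ, p = 0.240, d = 0.289.
A–C: 6/25 differ, p = 0.240, d = 0.289.
B–C: 4/25 differ, p = 0.160, d = 0.180.
The smallest distance is between B and C.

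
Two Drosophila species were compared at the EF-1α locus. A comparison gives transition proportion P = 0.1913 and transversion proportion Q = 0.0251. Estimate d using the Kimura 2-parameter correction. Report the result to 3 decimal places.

Under the Kimura two-parameter model, d = −½ ln(1 − 2P − Q) − ¼ ln(1 − 2Q).
1 − 2P − Q = 0.5923, giving −½ ln(0.5923) = 0.261871.
1 − 2Q = 0.9498, giving −¼ ln(0.9498) = 0.012876.
d = 0.261871 + 0.012876 = 0.274747.

0.275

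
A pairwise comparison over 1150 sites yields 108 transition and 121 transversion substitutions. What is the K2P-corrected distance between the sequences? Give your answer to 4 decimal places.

0.2325

P = 108/1150 ≈ 0.093913 and Q = 121/1150 ≈ 0.105217.
Under the Kimura two-parameter model, d = −½ ln(1 − 2P − Q) − ¼ ln(1 − 2Q).
1 − 2P − Q = 0.706957, giving −½ ln(0.706957) = 0.173393.
1 − 2Q = 0.789566, giving −¼ ln(0.789566) = 0.059068.
d = 0.173393 + 0.059068 = 0.232461.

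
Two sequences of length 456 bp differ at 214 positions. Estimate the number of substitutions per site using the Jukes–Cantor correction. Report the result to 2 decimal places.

0.74

p = 214/456 ≈ 0.469298.
d = −(3/4) ln(1 − 4p/3) = −0.75 ln(1 − 0.625731) = −0.75 ln(0.374269)
  = −0.75 × (-0.982780) = 0.737085 substitutions/site.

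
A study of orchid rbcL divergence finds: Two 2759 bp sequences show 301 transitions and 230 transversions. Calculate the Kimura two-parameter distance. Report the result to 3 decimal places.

P = 301/2759 ≈ 0.109097 and Q = 230/2759 ≈ 0.083364.
Under the Kimura two-parameter model, d = −½ ln(1 − 2P − Q) − ¼ ln(1 − 2Q).
1 − 2P − Q = 0.698442, giving −½ ln(0.698442) = 0.179452.
1 − 2Q = 0.833272, giving −¼ ln(0.833272) = 0.045599.
d = 0.179452 + 0.045599 = 0.225051.

0.225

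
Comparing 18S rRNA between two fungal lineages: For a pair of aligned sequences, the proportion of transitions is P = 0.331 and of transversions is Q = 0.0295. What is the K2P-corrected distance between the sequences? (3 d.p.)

Under the Kimura two-parameter model, d = −½ ln(1 − 2P − Q) − ¼ ln(1 − 2Q).
1 − 2P − Q = 0.3085, giving −½ ln(0.3085) = 0.588017.
1 − 2Q = 0.941, giving −¼ ln(0.941) = 0.015203.
d = 0.588017 + 0.015203 = 0.603220.

0.603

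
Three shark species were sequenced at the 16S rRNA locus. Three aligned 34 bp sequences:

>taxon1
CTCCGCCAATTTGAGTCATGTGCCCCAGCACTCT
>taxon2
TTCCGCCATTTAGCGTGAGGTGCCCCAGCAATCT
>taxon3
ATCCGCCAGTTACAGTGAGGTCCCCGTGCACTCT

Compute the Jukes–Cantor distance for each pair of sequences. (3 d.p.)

d(taxon1,taxon2) = 0.241, d(taxon1,taxon3) = 0.326, d(taxon2,taxon3) = 0.282

taxon1–taxon2: 7/34 sites differ → p ≈ 0.205882, d = −0.75 ln(1 − 0.274509) = 0.240680 ≈ 0.241.
taxon1–taxon3: 9/34 sites differ → p ≈ 0.264706, d = −0.75 ln(1 − 0.352941) = 0.326488 ≈ 0.326.
taxon2–taxon3: 8/34 sites differ → p ≈ 0.235294, d = −0.75 ln(1 − 0.313725) = 0.282358 ≈ 0.282.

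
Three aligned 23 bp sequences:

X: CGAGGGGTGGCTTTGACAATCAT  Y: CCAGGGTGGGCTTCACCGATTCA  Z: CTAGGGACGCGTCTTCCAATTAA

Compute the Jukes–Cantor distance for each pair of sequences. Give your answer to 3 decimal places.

X–Y: 10/23 sites differ → p ≈ 0.434783, d = −0.75 ln(1 − 0.579711) = 0.650110 ≈ 0.650.
X–Z: 10/23 sites differ → p ≈ 0.434783, d = −0.75 ln(1 − 0.579711) = 0.650110 ≈ 0.650.
Y–Z: 10/23 sites differ → p ≈ 0.434783, d = −0.75 ln(1 − 0.579711) = 0.650110 ≈ 0.650.

d(X,Y) = 0.650, d(X,Z) = 0.650, d(Y,Z) = 0.650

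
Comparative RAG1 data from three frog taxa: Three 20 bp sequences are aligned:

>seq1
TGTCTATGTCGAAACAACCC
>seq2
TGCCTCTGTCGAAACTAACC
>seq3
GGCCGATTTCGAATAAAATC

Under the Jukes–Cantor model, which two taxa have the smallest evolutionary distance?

seq1 and seq2

seq1–seq2: 4/20 differ, p = 0.200, d = 0.233.
seq1–seq3: 8/20 differ, p = 0.400, d = 0.572.
seq2–seq3: 8/20 differ, p = 0.400, d = 0.572.
The smallest distance is between seq1 and seq2.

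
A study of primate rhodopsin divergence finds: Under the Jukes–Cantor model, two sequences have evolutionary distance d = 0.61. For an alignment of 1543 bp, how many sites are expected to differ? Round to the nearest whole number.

Invert JC69: p = (3/4)(1 − e^(−4d/3)) = 0.75 × (1 − e^(-0.813333)) = 0.75 × (1 − 0.443378) = 0.417467.
Expected differing sites = pL ≈ 0.417467 × 1543 = 644.151581 ≈ 644.

644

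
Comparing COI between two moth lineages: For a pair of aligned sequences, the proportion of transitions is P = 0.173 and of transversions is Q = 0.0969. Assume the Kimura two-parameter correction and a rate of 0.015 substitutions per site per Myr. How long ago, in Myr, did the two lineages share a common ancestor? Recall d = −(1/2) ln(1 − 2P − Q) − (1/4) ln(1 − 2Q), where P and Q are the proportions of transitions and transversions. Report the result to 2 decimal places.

11.55

Under the Kimura two-parameter model, d = −½ ln(1 − 2P − Q) − ¼ ln(1 − 2Q).
1 − 2P − Q = 0.5571, giving −½ ln(0.5571) = 0.292505.
1 − 2Q = 0.8062, giving −¼ ln(0.8062) = 0.053856.
d = 0.292505 + 0.053856 = 0.346361.
Under a molecular clock d = 2μt, so t = d/(2μ) = 0.346361 / (2 × 0.015) = 11.55 Myr.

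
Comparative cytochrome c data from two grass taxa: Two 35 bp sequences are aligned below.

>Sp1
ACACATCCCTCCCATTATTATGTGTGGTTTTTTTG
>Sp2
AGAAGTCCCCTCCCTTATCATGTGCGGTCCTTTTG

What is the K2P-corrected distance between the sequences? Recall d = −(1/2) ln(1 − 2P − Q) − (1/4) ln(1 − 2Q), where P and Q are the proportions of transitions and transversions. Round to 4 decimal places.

0.3795

Of 35 sites, 7 differences are transitions and 3 are transversions, so P = 7/35 = 0.2 and Q = 3/35 ≈ 0.085714.
Under the Kimura two-parameter model, d = −½ ln(1 − 2P − Q) − ¼ ln(1 − 2Q).
1 − 2P − Q = 0.514286, giving −½ ln(0.514286) = 0.332488.
1 − 2Q = 0.828572, giving −¼ ln(0.828572) = 0.047013.
d = 0.332488 + 0.047013 = 0.379501.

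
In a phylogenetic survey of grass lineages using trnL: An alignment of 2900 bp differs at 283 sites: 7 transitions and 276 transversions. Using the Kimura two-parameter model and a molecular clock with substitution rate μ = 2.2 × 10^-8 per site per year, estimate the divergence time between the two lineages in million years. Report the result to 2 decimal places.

P = 7/2900 ≈ 0.002414 and Q = 276/2900 ≈ 0.095172.
Under the Kimura two-parameter model, d = −½ ln(1 − 2P − Q) − ¼ ln(1 − 2Q).
1 − 2P − Q = 0.9, giving −½ ln(0.9) = 0.052680.
1 − 2Q = 0.809656, giving −¼ ln(0.809656) = 0.052786.
d = 0.052680 + 0.052786 = 0.105466.
Under a molecular clock d = 2μt, so t = d/(2μ) = 0.105466 / (2 × 2.2 × 10^-8) = 2.40 million years.

2.40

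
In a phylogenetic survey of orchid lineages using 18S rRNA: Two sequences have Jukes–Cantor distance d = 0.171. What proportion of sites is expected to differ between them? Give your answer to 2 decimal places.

0.15

p = (3/4)(1 − e^(−4d/3)) = 0.75 × (1 − e^(-0.228)) = 0.75 × (1 − 0.796124) = 0.152907.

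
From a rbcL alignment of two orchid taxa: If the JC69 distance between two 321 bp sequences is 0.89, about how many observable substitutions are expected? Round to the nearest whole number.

167

Invert JC69: p = (3/4)(1 − e^(−4d/3)) = 0.75 × (1 − e^(-1.186667)) = 0.75 × (1 − 0.305237) = 0.521072.
Expected differing sites = pL ≈ 0.521072 × 321 = 167.264112 ≈ 167.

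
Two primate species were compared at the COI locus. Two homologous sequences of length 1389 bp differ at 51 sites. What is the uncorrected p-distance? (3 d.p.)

p = 51/1389 = 0.036717… ≈ 0.037 (to 3 d.p.).

0.037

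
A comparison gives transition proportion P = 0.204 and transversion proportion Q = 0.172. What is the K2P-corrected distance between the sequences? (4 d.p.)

Under the Kimura two-parameter model, d = −½ ln(1 − 2P − Q) − ¼ ln(1 − 2Q).
1 − 2P − Q = 0.42, giving −½ ln(0.42) = 0.433750.
1 − 2Q = 0.656, giving −¼ ln(0.656) = 0.105399.
d = 0.433750 + 0.105399 = 0.539149.

0.5391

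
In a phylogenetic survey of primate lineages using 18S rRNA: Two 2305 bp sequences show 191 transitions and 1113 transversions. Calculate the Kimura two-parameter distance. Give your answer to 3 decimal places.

1.366

P = 191/2305 ≈ 0.082863 and Q = 1113/2305 ≈ 0.482863.
Under the Kimura two-parameter model, d = −½ ln(1 − 2P − Q) − ¼ ln(1 − 2Q).
1 − 2P − Q = 0.351411, giving −½ ln(0.351411) = 0.522899.
1 − 2Q = 0.034274, giving −¼ ln(0.034274) = 0.843342.
d = 0.522899 + 0.843342 = 1.366241.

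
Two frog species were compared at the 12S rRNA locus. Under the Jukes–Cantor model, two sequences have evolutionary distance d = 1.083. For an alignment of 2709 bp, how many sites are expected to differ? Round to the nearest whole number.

1552

Invert JC69: p = (3/4)(1 − e^(−4d/3)) = 0.75 × (1 − e^(-1.444)) = 0.75 × (1 − 0.235982) = 0.573014.
Expected differing sites = pL ≈ 0.573014 × 2709 = 1552.294926 ≈ 1552.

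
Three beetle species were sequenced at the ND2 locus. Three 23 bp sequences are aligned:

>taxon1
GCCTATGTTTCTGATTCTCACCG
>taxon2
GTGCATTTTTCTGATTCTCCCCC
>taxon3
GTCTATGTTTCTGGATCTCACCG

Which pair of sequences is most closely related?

taxon1–taxon2: 6/23 differ, p = 0.261, d = 0.321.
taxon1–taxon3: 3/23 differ, p = 0.130, d = 0.143.
taxon2–taxon3: 7/23 differ, p = 0.304, d = 0.390.
The smallest distance is between taxon1 and taxon3.

taxon1 and taxon3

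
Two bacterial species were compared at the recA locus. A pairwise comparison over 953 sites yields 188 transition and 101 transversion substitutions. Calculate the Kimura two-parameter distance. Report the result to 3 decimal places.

0.407

P = 188/953 ≈ 0.197272 and Q = 101/953 ≈ 0.105981.
Under the Kimura two-parameter model, d = −½ ln(1 − 2P − Q) − ¼ ln(1 − 2Q).
1 − 2P − Q = 0.499475, giving −½ ln(0.499475) = 0.347099.
1 − 2Q = 0.788038, giving −¼ ln(0.788038) = 0.059552.
d = 0.347099 + 0.059552 = 0.406651.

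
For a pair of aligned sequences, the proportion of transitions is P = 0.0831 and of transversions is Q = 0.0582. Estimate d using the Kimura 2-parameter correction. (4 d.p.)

0.1580

Under the Kimura two-parameter model, d = −½ ln(1 − 2P − Q) − ¼ ln(1 − 2Q).
1 − 2P − Q = 0.7756, giving −½ ln(0.7756) = 0.127059.
1 − 2Q = 0.8836, giving −¼ ln(0.8836) = 0.030938.
d = 0.127059 + 0.030938 = 0.157997.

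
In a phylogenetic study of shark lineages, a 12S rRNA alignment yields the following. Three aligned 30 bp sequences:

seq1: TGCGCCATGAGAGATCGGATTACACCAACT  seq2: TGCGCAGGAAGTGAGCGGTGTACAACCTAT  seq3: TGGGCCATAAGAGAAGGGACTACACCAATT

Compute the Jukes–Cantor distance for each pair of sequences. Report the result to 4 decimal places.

seq1–seq2: 12/30 sites differ → p = 0.4, d = −0.75 ln(1 − 0.533333) = 0.571605 ≈ 0.5716.
seq1–seq3: 6/30 sites differ → p = 0.2, d = −0.75 ln(1 − 0.266667) = 0.232617 ≈ 0.2326.
seq2–seq3: 13/30 sites differ → p ≈ 0.433333, d = −0.75 ln(1 − 0.577777) = 0.646666 ≈ 0.6467.

d(seq1,seq2) = 0.5716, d(seq1,seq3) = 0.2326, d(seq2,seq3) = 0.6467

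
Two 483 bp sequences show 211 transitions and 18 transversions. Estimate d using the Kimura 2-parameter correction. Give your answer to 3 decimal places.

1.229

P = 211/483 ≈ 0.436853 and Q = 18/483 ≈ 0.037267.
Under the Kimura two-parameter model, d = −½ ln(1 − 2P − Q) − ¼ ln(1 − 2Q).
1 − 2P − Q = 0.089027, giving −½ ln(0.089027) = 1.209408.
1 − 2Q = 0.925466, giving −¼ ln(0.925466) = 0.019364.
d = 1.209408 + 0.019364 = 1.228772.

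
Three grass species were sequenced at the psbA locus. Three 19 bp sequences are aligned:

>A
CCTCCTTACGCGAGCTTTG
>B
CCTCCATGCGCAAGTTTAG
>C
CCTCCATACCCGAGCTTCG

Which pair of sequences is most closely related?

A–B: 5/19 differ, p = 0.263, d = 0.324.
A–C: 3/19 differ, p = 0.158, d = 0.177.
B–C: 5/19 differ, p = 0.263, d = 0.324.
The smallest distance is between A and C.

A and C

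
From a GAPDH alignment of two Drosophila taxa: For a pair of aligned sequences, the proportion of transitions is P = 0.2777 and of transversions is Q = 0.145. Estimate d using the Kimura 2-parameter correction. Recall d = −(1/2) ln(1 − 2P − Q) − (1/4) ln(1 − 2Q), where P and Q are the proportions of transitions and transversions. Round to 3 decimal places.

0.688

Under the Kimura two-parameter model, d = −½ ln(1 − 2P − Q) − ¼ ln(1 − 2Q).
1 − 2P − Q = 0.2996, giving −½ ln(0.2996) = 0.602654.
1 − 2Q = 0.71, giving −¼ ln(0.71) = 0.085623.
d = 0.602654 + 0.085623 = 0.688277.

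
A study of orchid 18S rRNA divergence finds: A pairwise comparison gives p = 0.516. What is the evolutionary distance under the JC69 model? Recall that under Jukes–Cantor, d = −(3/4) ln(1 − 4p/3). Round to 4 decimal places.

d = −(3/4) ln(1 − 4p/3) = −0.75 ln(1 − 0.688) = −0.75 ln(0.312)
  = −0.75 × (-1.164752) = 0.873564 substitutions/site.

0.8736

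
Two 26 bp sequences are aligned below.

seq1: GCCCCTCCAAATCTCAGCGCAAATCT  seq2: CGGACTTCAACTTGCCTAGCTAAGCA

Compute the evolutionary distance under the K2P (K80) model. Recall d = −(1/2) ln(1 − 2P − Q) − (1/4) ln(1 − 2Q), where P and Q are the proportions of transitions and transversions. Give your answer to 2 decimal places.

1.12

Of 26 sites, 2 differences are transitions and 12 are transversions, so P = 2/26 ≈ 0.076923 and Q = 12/26 ≈ 0.461538.
Under the Kimura two-parameter model, d = −½ ln(1 − 2P − Q) − ¼ ln(1 − 2Q).
1 − 2P − Q = 0.384616, giving −½ ln(0.384616) = 0.477755.
1 − 2Q = 0.076924, giving −¼ ln(0.076924) = 0.641234.
d = 0.477755 + 0.641234 = 1.118989.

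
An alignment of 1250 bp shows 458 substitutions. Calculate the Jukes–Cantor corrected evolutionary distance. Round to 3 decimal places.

0.503

p = 458/1250 = 0.3664.
d = −(3/4) ln(1 − 4p/3) = −0.75 ln(1 − 0.488533) = −0.75 ln(0.511467)
  = −0.75 × (-0.670472) = 0.502854 substitutions/site.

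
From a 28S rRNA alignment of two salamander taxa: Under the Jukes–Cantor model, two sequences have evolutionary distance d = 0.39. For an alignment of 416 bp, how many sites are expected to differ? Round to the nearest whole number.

Invert JC69: p = (3/4)(1 − e^(−4d/3)) = 0.75 × (1 − e^(-0.52)) = 0.75 × (1 − 0.594521) = 0.304109.
Expected differing sites = pL ≈ 0.304109 × 416 = 126.509344 ≈ 127.

127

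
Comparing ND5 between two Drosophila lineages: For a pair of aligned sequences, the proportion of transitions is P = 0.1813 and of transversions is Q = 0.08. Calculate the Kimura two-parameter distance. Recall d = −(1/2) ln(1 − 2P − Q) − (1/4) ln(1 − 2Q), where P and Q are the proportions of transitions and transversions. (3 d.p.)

0.336

Under the Kimura two-parameter model, d = −½ ln(1 − 2P − Q) − ¼ ln(1 − 2Q).
1 − 2P − Q = 0.5574, giving −½ ln(0.5574) = 0.292236.
1 − 2Q = 0.84, giving −¼ ln(0.84) = 0.043588.
d = 0.292236 + 0.043588 = 0.335824.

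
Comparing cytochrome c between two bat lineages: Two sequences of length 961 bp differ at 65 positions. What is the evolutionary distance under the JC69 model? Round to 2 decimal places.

p = 65/961 ≈ 0.067638.
d = −(3/4) ln(1 − 4p/3) = −0.75 ln(1 − 0.090184) = −0.75 ln(0.909816)
  = −0.75 × (-0.094513) = 0.070885 substitutions/site.

0.07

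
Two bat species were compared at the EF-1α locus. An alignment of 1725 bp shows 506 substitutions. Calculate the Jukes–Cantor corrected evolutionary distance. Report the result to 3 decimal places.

0.372

p = 506/1725 ≈ 0.293333.
d = −(3/4) ln(1 − 4p/3) = −0.75 ln(1 − 0.391111) = −0.75 ln(0.608889)
  = −0.75 × (-0.496119) = 0.372089 substitutions/site.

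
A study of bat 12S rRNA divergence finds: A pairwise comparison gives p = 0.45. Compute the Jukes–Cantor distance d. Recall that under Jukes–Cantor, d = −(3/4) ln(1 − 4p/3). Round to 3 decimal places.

0.687

d = −(3/4) ln(1 − 4p/3) = −0.75 ln(1 − 0.6) = −0.75 ln(0.4)
  = −0.75 × (-0.916291) = 0.687218 substitutions/site.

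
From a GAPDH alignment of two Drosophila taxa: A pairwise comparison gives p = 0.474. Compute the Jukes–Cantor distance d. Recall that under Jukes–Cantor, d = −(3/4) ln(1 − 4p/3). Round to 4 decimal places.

d = −(3/4) ln(1 − 4p/3) = −0.75 ln(1 − 0.632) = −0.75 ln(0.368)
  = −0.75 × (-0.999672) = 0.749754 substitutions/site.

0.7498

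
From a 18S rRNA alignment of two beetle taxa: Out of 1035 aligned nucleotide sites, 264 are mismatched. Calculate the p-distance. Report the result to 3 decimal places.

p = 264/1035 = 0.255072… ≈ 0.255 (to 3 d.p.).

0.255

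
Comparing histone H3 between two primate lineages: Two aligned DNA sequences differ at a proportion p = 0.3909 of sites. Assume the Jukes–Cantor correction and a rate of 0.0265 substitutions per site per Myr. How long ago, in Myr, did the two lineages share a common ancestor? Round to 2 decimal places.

10.42

d = −(3/4) ln(1 − 4p/3) = −0.75 ln(1 − 0.5212) = −0.75 ln(0.4788)
  = −0.75 × (-0.736472) = 0.552354 substitutions/site.
Under a molecular clock d = 2μt, so t = d/(2μ) = 0.552354 / (2 × 0.0265) = 10.42 Myr.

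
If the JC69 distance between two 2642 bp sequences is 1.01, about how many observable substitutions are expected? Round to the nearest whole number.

1466

Invert JC69: p = (3/4)(1 − e^(−4d/3)) = 0.75 × (1 − e^(-1.346667)) = 0.75 × (1 − 0.260106) = 0.554921.
Expected differing sites = pL ≈ 0.554921 × 2642 = 1466.101282 ≈ 1466.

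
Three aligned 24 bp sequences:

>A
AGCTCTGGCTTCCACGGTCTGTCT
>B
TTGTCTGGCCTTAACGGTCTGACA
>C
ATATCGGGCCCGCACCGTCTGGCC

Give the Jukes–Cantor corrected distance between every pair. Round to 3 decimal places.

A–B: 8/24 sites differ → p ≈ 0.333333, d = −0.75 ln(1 − 0.444444) = 0.440839 ≈ 0.441.
A–C: 9/24 sites differ → p = 0.375, d = −0.75 ln(1 − 0.5) = 0.519860 ≈ 0.520.
B–C: 9/24 sites differ → p = 0.375, d = −0.75 ln(1 − 0.5) = 0.519860 ≈ 0.520.

d(A,B) = 0.441, d(A,C) = 0.520, d(B,C) = 0.520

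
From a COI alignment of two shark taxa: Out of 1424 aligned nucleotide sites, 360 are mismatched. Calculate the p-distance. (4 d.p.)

0.2528

p = 360/1424 = 0.252808… ≈ 0.2528 (to 4 d.p.).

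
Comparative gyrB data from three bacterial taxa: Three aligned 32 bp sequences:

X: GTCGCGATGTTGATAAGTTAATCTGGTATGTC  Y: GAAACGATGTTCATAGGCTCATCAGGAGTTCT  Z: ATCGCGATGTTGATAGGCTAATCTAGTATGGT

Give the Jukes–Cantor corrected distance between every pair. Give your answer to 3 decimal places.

X–Y: 13/32 sites differ → p = 0.40625, d = −0.75 ln(1 − 0.541667) = 0.585119 ≈ 0.585.
X–Z: 6/32 sites differ → p = 0.1875, d = −0.75 ln(1 − 0.25) = 0.215762 ≈ 0.216.
Y–Z: 12/32 sites differ → p = 0.375, d = −0.75 ln(1 − 0.5) = 0.519860 ≈ 0.520.

d(X,Y) = 0.585, d(X,Z) = 0.216, d(Y,Z) = 0.520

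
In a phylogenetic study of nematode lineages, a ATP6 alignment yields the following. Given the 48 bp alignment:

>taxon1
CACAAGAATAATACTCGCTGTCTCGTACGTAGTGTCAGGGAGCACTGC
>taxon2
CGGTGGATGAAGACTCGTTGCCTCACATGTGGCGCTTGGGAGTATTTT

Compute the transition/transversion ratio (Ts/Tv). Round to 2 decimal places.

2.00

Transitions are A↔G and C↔T; transversions are all other mismatches.
Transitions: 14. Transversions: 7.
R = 14/7 = 2.00.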